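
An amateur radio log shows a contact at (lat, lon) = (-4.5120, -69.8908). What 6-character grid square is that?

Offset from 180°W / 90°S: lon 110.1092°, lat 85.4880°.
Field: lon ⌊110.1092/20⌋ = 5 → F; lat ⌊85.4880/10⌋ = 8 → I.
Square: lon ⌊10.1092/2⌋ = 5; lat ⌊5.4880/1⌋ = 5.
Subsquare: lon ⌊0.1092/0.0833333⌋ = 1 → b; lat ⌊0.4880/0.0416667⌋ = 11 → l.

FI55bl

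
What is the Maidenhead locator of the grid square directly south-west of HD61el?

Longitude subsquare e = 4; −1 → 3 = d.
Latitude subsquare l = 11; −1 → 10 = k.

HD61dk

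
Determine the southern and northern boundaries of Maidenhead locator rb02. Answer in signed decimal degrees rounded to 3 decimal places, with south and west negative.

-78.000, -77.000

Field R=17, B=1: +17·20° lon, +1·10° lat → SW at lon 160°, lat -80°.
Square 0, 2: +0·2° lon, +2·1° lat → SW at lon 160°, lat -78°.
Cell spans 2° lon × 1° lat.
south -78.000, north -77.000.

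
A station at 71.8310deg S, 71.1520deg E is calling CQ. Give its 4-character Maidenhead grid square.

MB58

Shift to the Maidenhead origin (180°W, 90°S): lon 251.15, lat 18.17.
Field: 251.15/20 → 12 → M, 18.17/10 → 1 → B; chars MB.
Square: 11.15/2 → 5, 8.17/1 → 8; chars 58.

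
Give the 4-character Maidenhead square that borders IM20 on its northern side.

Latitude square 0; +1 → 1.
The longitude characters are unchanged.

IM21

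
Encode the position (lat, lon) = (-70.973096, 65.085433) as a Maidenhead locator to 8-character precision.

MB29na06

Offset from 180°W / 90°S: lon 245.08543°, lat 19.02690°.
Field: lon ⌊245.08543/20⌋ = 12 → M; lat ⌊19.02690/10⌋ = 1 → B.
Square: lon ⌊5.08543/2⌋ = 2; lat ⌊9.02690/1⌋ = 9.
Subsquare: lon ⌊1.08543/0.0833333⌋ = 13 → n; lat ⌊0.02690/0.0416667⌋ = 0 → a.
Extended square: lon ⌊0.00210/0.00833333⌋ = 0; lat ⌊0.02690/0.00416667⌋ = 6.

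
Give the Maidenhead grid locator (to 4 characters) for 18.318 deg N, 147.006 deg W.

BK68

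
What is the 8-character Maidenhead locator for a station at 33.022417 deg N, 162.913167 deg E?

Shift to the Maidenhead origin (180°W, 90°S): lon 342.91317, lat 123.02242.
Field (20°×10°, letters A–R): 342.91317/20 → 17 → R, 123.02242/10 → 12 → M; chars RM.
Square (2°×1°, digits 0–9): 2.91317/2 → 1, 3.02242/1 → 3; chars 13.
Subsquare (5′×2.5′, letters a–x): 0.91317/0.0833333 → 10 → k, 0.02242/0.0416667 → 0 → a; chars ka.
Extended square (30″×15″, digits 0–9): 0.07983/0.00833333 → 9, 0.02242/0.00416667 → 5; chars 95.

RM13ka95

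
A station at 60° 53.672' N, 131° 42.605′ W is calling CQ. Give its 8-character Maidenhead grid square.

CP40dv44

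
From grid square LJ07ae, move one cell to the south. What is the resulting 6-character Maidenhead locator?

Latitude subsquare e = 4; −1 → 3 = d.
The longitude characters are unchanged.

LJ07ad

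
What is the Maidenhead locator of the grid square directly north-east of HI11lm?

HI11mn

Longitude subsquare l = 11; +1 → 12 = m.
Latitude subsquare m = 12; +1 → 13 = n.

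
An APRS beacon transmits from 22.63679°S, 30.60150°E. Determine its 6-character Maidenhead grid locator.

Offset from 180°W / 90°S: lon 210.6015°, lat 67.3632°.
Field: lon ⌊210.6015/20⌋ = 10 → K; lat ⌊67.3632/10⌋ = 6 → G.
Square: lon ⌊10.6015/2⌋ = 5; lat ⌊7.3632/1⌋ = 7.
Subsquare: lon ⌊0.6015/0.0833333⌋ = 7 → h; lat ⌊0.3632/0.0416667⌋ = 8 → i.

KG57hi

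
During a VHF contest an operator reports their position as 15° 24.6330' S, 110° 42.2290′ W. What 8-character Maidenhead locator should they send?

DH44po51

Add 180° to longitude and 90° to latitude: 69.29618, 74.58945.
Field: lon ⌊69.29618/20⌋ = 3 → D; lat ⌊74.58945/10⌋ = 7 → H.
Square: lon ⌊9.29618/2⌋ = 4; lat ⌊4.58945/1⌋ = 4.
Subsquare: lon ⌊1.29618/0.0833333⌋ = 15 → p; lat ⌊0.58945/0.0416667⌋ = 14 → o.
Extended square: lon ⌊0.04618/0.00833333⌋ = 5; lat ⌊0.00612/0.00416667⌋ = 1.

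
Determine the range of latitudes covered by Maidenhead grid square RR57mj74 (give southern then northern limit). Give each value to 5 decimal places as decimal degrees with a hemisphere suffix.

Field R=17, R=17: +17·20° lon, +17·10° lat → SW at lon 160°, lat 80°.
Square 5, 7: +5·2° lon, +7·1° lat → SW at lon 170°, lat 87°.
Subsquare m=12, j=9: +12·0.0833333° lon, +9·0.0416667° lat → SW at lon 171°, lat 87.375°.
Extended square 7, 4: +7·0.00833333° lon, +4·0.00416667° lat → SW at lon 171.058°, lat 87.3917°.
Cell spans 0.00833333° lon × 0.00416667° lat.
south 87.39167° N, north 87.39583° N.

87.39167° N, 87.39583° N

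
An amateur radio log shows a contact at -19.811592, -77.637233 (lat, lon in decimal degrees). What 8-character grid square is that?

FH10ee35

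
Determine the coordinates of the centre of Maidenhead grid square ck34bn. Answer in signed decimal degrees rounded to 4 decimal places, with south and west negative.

14.5625, -133.8750

Field C=2, K=10: +2·20° lon, +10·10° lat → SW at lon -140°, lat 10°.
Square 3, 4: +3·2° lon, +4·1° lat → SW at lon -134°, lat 14°.
Subsquare b=1, n=13: +1·0.0833333° lon, +13·0.0416667° lat → SW at lon -133.917°, lat 14.5417°.
Cell spans 0.0833333° lon × 0.0416667° lat. Centre is SW corner plus half of each.
latitude 14.5625, longitude -133.8750.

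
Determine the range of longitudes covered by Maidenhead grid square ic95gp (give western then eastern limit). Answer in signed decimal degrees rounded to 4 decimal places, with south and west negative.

-1.5000, -1.4167

Field I=8, C=2: +8·20° lon, +2·10° lat → SW at lon -20°, lat -70°.
Square 9, 5: +9·2° lon, +5·1° lat → SW at lon -2°, lat -65°.
Subsquare g=6, p=15: +6·0.0833333° lon, +15·0.0416667° lat → SW at lon -1.5°, lat -64.375°.
Cell spans 0.0833333° lon × 0.0416667° lat.
west -1.5000, east -1.4167.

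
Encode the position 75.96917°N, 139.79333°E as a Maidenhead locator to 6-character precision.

Offset from 180°W / 90°S: lon 319.7933°, lat 165.9692°.
Field: lon ⌊319.7933/20⌋ = 15 → P; lat ⌊165.9692/10⌋ = 16 → Q.
Square: lon ⌊19.7933/2⌋ = 9; lat ⌊5.9692/1⌋ = 5.
Subsquare: lon ⌊1.7933/0.0833333⌋ = 21 → v; lat ⌊0.9692/0.0416667⌋ = 23 → x.

PQ95vx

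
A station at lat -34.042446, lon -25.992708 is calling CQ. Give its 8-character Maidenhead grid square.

HF75aw09

Offset from 180°W / 90°S: lon 154.00729°, lat 55.95755°.
Field: 154.00729/20 → 7 → H, 55.95755/10 → 5 → F; chars HF.
Square: 14.00729/2 → 7, 5.95755/1 → 5; chars 75.
Subsquare: 0.00729/0.0833333 → 0 → a, 0.95755/0.0416667 → 22 → w; chars aw.
Extended square: 0.00729/0.00833333 → 0, 0.04089/0.00416667 → 9; chars 09.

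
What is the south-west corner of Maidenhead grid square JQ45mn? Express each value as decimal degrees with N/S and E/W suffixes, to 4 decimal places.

75.5417° N, 9.0000° E

Field J=9, Q=16: +9·20° lon, +16·10° lat → SW at lon 0°, lat 70°.
Square 4, 5: +4·2° lon, +5·1° lat → SW at lon 8°, lat 75°.
Subsquare m=12, n=13: +12·0.0833333° lon, +13·0.0416667° lat → SW at lon 9°, lat 75.5417°.
latitude 75.5417° N, longitude 9.0000° E.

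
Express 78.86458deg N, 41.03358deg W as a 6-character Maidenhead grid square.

GQ98lu

Offset from 180°W / 90°S: lon 138.9664°, lat 168.8646°.
Field: 138.9664/20 → 6 → G, 168.8646/10 → 16 → Q; chars GQ.
Square: 18.9664/2 → 9, 8.8646/1 → 8; chars 98.
Subsquare: 0.9664/0.0833333 → 11 → l, 0.8646/0.0416667 → 20 → u; chars lu.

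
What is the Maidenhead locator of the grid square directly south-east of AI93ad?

Longitude subsquare a = 0; +1 → 1 = b.
Latitude subsquare d = 3; −1 → 2 = c.

AI93bc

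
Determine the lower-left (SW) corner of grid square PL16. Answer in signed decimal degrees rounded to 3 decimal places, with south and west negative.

Field P=15, L=11: +15·20° lon, +11·10° lat → SW at lon 120°, lat 20°.
Square 1, 6: +1·2° lon, +6·1° lat → SW at lon 122°, lat 26°.
latitude 26.000, longitude 122.000.

26.000, 122.000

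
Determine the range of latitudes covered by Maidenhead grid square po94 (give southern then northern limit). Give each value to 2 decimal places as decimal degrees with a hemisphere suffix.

54.00° N, 55.00° N

Field P=15, O=14: +15·20° lon, +14·10° lat → SW at lon 120°, lat 50°.
Square 9, 4: +9·2° lon, +4·1° lat → SW at lon 138°, lat 54°.
Cell spans 2° lon × 1° lat.
south 54.00° N, north 55.00° N.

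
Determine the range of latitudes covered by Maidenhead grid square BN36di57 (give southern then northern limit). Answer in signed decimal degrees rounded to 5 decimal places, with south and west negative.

46.36250, 46.36667

Field B=1, N=13: +1·20° lon, +13·10° lat → SW at lon -160°, lat 40°.
Square 3, 6: +3·2° lon, +6·1° lat → SW at lon -154°, lat 46°.
Subsquare d=3, i=8: +3·0.0833333° lon, +8·0.0416667° lat → SW at lon -153.75°, lat 46.3333°.
Extended square 5, 7: +5·0.00833333° lon, +7·0.00416667° lat → SW at lon -153.708°, lat 46.3625°.
Cell spans 0.00833333° lon × 0.00416667° lat.
south 46.36250, north 46.36667.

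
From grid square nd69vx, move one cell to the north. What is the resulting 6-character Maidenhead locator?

Latitude subsquare x = 23; +1 → 24, wraps to 0 = a, carry into square.
Latitude square 9; +1 → 10, wraps to 0, carry into field.
Latitude field D = 3; +1 → 4 = E.
The longitude characters are unchanged.

NE60va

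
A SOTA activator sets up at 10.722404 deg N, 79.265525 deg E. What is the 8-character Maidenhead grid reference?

Shift to the Maidenhead origin (180°W, 90°S): lon 259.26553, lat 100.72240.
Field: 259.26553/20 → 12 → M, 100.72240/10 → 10 → K; chars MK.
Square: 19.26553/2 → 9, 0.72240/1 → 0; chars 90.
Subsquare: 1.26553/0.0833333 → 15 → p, 0.72240/0.0416667 → 17 → r; chars pr.
Extended square: 0.01553/0.00833333 → 1, 0.01407/0.00416667 → 3; chars 13.

MK90pr13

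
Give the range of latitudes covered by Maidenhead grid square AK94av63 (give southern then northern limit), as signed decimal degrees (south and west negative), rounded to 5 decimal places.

14.88750, 14.89167

Field A=0, K=10: +0·20° lon, +10·10° lat → SW at lon -180°, lat 10°.
Square 9, 4: +9·2° lon, +4·1° lat → SW at lon -162°, lat 14°.
Subsquare a=0, v=21: +0·0.0833333° lon, +21·0.0416667° lat → SW at lon -162°, lat 14.875°.
Extended square 6, 3: +6·0.00833333° lon, +3·0.00416667° lat → SW at lon -161.95°, lat 14.8875°.
Cell spans 0.00833333° lon × 0.00416667° lat.
south 14.88750, north 14.89167.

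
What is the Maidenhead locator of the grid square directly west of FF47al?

FF37xl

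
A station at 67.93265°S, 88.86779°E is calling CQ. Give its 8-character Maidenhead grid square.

NC42kb46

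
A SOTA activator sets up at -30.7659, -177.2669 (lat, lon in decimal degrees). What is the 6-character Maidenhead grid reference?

AF19if

Shift to the Maidenhead origin (180°W, 90°S): lon 2.7331, lat 59.2341.
Field: 2.7331/20 → 0 → A, 59.2341/10 → 5 → F; chars AF.
Square: 2.7331/2 → 1, 9.2341/1 → 9; chars 19.
Subsquare: 0.7331/0.0833333 → 8 → i, 0.2341/0.0416667 → 5 → f; chars if.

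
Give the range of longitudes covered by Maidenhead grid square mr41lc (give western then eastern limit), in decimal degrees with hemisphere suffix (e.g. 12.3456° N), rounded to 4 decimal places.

68.9167° E, 69.0000° E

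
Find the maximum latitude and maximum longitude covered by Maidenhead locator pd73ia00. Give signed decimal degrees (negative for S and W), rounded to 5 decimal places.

-56.99583, 134.67500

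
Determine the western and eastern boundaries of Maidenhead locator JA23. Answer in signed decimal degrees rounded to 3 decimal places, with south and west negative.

4.000, 6.000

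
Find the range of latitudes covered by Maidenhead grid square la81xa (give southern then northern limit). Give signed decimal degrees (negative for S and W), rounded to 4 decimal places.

-89.0000, -88.9583

Field L=11, A=0: +11·20° lon, +0·10° lat → SW at lon 40°, lat -90°.
Square 8, 1: +8·2° lon, +1·1° lat → SW at lon 56°, lat -89°.
Subsquare x=23, a=0: +23·0.0833333° lon, +0·0.0416667° lat → SW at lon 57.9167°, lat -89°.
Cell spans 0.0833333° lon × 0.0416667° lat.
south -89.0000, north -88.9583.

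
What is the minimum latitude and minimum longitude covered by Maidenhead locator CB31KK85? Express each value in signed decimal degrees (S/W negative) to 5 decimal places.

-78.56250, -133.10000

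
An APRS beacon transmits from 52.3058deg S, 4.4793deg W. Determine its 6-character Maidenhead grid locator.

Offset from 180°W / 90°S: lon 175.5207°, lat 37.6942°.
Field (20°×10°, letters A–R): lon ⌊175.5207/20⌋ = 8 → I; lat ⌊37.6942/10⌋ = 3 → D.
Square (2°×1°, digits 0–9): lon ⌊15.5207/2⌋ = 7; lat ⌊7.6942/1⌋ = 7.
Subsquare (5′×2.5′, letters a–x): lon ⌊1.5207/0.0833333⌋ = 18 → s; lat ⌊0.6942/0.0416667⌋ = 16 → q.

ID77sq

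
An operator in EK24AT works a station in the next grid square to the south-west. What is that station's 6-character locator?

EK14xs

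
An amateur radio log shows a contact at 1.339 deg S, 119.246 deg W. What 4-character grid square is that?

DI08

Add 180° to longitude and 90° to latitude: 60.75, 88.66.
Field (20°×10°, letters A–R): lon ⌊60.75/20⌋ = 3 → D; lat ⌊88.66/10⌋ = 8 → I.
Square (2°×1°, digits 0–9): lon ⌊0.75/2⌋ = 0; lat ⌊8.66/1⌋ = 8.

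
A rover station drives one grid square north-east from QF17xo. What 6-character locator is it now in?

QF27ap

Longitude subsquare x = 23; +1 → 24, wraps to 0 = a, carry into square.
Longitude square 1; +1 → 2.
Latitude subsquare o = 14; +1 → 15 = p.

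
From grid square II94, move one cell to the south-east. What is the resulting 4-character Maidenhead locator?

Longitude square 9; +1 → 10, wraps to 0, carry into field.
Longitude field I = 8; +1 → 9 = J.
Latitude square 4; −1 → 3.

JI03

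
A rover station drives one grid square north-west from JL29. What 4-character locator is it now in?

JM10

Longitude square 2; −1 → 1.
Latitude square 9; +1 → 10, wraps to 0, carry into field.
Latitude field L = 11; +1 → 12 = M.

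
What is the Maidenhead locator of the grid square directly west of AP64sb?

AP64rb

Longitude subsquare s = 18; −1 → 17 = r.
The latitude characters are unchanged.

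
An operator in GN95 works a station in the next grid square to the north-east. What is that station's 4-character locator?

HN06

Longitude square 9; +1 → 10, wraps to 0, carry into field.
Longitude field G = 6; +1 → 7 = H.
Latitude square 5; +1 → 6.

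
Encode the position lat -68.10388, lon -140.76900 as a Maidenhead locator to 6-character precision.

Shift to the Maidenhead origin (180°W, 90°S): lon 39.2310, lat 21.8961.
Field: lon ⌊39.2310/20⌋ = 1 → B; lat ⌊21.8961/10⌋ = 2 → C.
Square: lon ⌊19.2310/2⌋ = 9; lat ⌊1.8961/1⌋ = 1.
Subsquare: lon ⌊1.2310/0.0833333⌋ = 14 → o; lat ⌊0.8961/0.0416667⌋ = 21 → v.

BC91ov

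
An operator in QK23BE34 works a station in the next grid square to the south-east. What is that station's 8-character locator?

QK23be43

Longitude extended square 3; +1 → 4.
Latitude extended square 4; −1 → 3.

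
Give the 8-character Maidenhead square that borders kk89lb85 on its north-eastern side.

KK89lb96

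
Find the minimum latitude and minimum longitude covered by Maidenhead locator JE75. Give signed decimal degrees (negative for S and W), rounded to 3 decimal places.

-45.000, 14.000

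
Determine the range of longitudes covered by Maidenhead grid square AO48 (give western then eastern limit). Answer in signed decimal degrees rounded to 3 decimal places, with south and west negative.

-172.000, -170.000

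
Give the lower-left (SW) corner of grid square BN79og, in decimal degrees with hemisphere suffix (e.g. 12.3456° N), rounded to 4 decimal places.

49.2500° N, 144.8333° W

Field B=1, N=13: +1·20° lon, +13·10° lat → SW at lon -160°, lat 40°.
Square 7, 9: +7·2° lon, +9·1° lat → SW at lon -146°, lat 49°.
Subsquare o=14, g=6: +14·0.0833333° lon, +6·0.0416667° lat → SW at lon -144.833°, lat 49.25°.
latitude 49.2500° N, longitude 144.8333° W.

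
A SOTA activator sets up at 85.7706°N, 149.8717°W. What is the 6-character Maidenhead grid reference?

BR55bs

Offset from 180°W / 90°S: lon 30.1283°, lat 175.7706°.
Field: 30.1283/20 → 1 → B, 175.7706/10 → 17 → R; chars BR.
Square: 10.1283/2 → 5, 5.7706/1 → 5; chars 55.
Subsquare: 0.1283/0.0833333 → 1 → b, 0.7706/0.0416667 → 18 → s; chars bs.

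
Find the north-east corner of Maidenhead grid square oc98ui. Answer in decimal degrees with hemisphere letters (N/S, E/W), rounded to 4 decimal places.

61.6250° S, 119.7500° E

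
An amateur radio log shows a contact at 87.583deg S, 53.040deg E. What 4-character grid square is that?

Offset from 180°W / 90°S: lon 233.04°, lat 2.42°.
Field: lon ⌊233.04/20⌋ = 11 → L; lat ⌊2.42/10⌋ = 0 → A.
Square: lon ⌊13.04/2⌋ = 6; lat ⌊2.42/1⌋ = 2.

LA62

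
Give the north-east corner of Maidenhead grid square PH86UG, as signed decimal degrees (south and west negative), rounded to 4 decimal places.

-13.7083, 137.7500

Field P=15, H=7: +15·20° lon, +7·10° lat → SW at lon 120°, lat -20°.
Square 8, 6: +8·2° lon, +6·1° lat → SW at lon 136°, lat -14°.
Subsquare u=20, g=6: +20·0.0833333° lon, +6·0.0416667° lat → SW at lon 137.667°, lat -13.75°.
Cell spans 0.0833333° lon × 0.0416667° lat. NE corner is SW corner plus one full cell.
latitude -13.7083, longitude 137.7500.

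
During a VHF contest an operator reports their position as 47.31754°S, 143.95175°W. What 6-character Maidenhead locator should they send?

BE82aq

Add 180° to longitude and 90° to latitude: 36.0482, 42.6825.
Field: lon ⌊36.0482/20⌋ = 1 → B; lat ⌊42.6825/10⌋ = 4 → E.
Square: lon ⌊16.0482/2⌋ = 8; lat ⌊2.6825/1⌋ = 2.
Subsquare: lon ⌊0.0482/0.0833333⌋ = 0 → a; lat ⌊0.6825/0.0416667⌋ = 16 → q.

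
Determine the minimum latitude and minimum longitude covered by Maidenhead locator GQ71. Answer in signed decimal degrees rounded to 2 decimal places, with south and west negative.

71.00, -46.00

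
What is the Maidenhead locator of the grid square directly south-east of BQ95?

CQ04

Longitude square 9; +1 → 10, wraps to 0, carry into field.
Longitude field B = 1; +1 → 2 = C.
Latitude square 5; −1 → 4.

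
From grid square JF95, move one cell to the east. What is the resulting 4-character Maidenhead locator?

KF05

Longitude square 9; +1 → 10, wraps to 0, carry into field.
Longitude field J = 9; +1 → 10 = K.
The latitude characters are unchanged.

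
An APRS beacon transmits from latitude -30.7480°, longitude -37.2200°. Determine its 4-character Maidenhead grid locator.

HF19

Shift to the Maidenhead origin (180°W, 90°S): lon 142.78, lat 59.25.
Field: lon ⌊142.78/20⌋ = 7 → H; lat ⌊59.25/10⌋ = 5 → F.
Square: lon ⌊2.78/2⌋ = 1; lat ⌊9.25/1⌋ = 9.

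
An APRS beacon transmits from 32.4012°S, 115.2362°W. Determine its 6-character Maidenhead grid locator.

Offset from 180°W / 90°S: lon 64.7638°, lat 57.5988°.
Field: 64.7638/20 → 3 → D, 57.5988/10 → 5 → F; chars DF.
Square: 4.7638/2 → 2, 7.5988/1 → 7; chars 27.
Subsquare: 0.7638/0.0833333 → 9 → j, 0.5988/0.0416667 → 14 → o; chars jo.

DF27jo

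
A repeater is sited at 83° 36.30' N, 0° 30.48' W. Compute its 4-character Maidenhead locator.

IR93

Offset from 180°W / 90°S: lon 179.49°, lat 173.61°.
Field: 179.49/20 → 8 → I, 173.61/10 → 17 → R; chars IR.
Square: 19.49/2 → 9, 3.61/1 → 3; chars 93.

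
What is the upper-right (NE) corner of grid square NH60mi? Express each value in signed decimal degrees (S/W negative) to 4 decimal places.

Field N=13, H=7: +13·20° lon, +7·10° lat → SW at lon 80°, lat -20°.
Square 6, 0: +6·2° lon, +0·1° lat → SW at lon 92°, lat -20°.
Subsquare m=12, i=8: +12·0.0833333° lon, +8·0.0416667° lat → SW at lon 93°, lat -19.6667°.
Cell spans 0.0833333° lon × 0.0416667° lat. NE corner is SW corner plus one full cell.
latitude -19.6250, longitude 93.0833.

-19.6250, 93.0833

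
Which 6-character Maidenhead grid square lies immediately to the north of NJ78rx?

Latitude subsquare x = 23; +1 → 24, wraps to 0 = a, carry into square.
Latitude square 8; +1 → 9.
The longitude characters are unchanged.

NJ79ra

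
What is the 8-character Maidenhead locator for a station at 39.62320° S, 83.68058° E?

NF10uj10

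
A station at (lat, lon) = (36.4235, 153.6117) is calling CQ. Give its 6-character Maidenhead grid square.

QM66tk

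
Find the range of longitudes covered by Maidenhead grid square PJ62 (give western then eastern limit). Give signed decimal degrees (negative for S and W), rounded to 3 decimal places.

Field P=15, J=9: +15·20° lon, +9·10° lat → SW at lon 120°, lat 0°.
Square 6, 2: +6·2° lon, +2·1° lat → SW at lon 132°, lat 2°.
Cell spans 2° lon × 1° lat.
west 132.000, east 134.000.

132.000, 134.000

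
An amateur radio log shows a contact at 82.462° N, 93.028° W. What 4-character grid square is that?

ER32

Shift to the Maidenhead origin (180°W, 90°S): lon 86.97, lat 172.46.
Field: lon ⌊86.97/20⌋ = 4 → E; lat ⌊172.46/10⌋ = 17 → R.
Square: lon ⌊6.97/2⌋ = 3; lat ⌊2.46/1⌋ = 2.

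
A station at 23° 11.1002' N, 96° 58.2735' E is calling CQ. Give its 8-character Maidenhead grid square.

NL83le64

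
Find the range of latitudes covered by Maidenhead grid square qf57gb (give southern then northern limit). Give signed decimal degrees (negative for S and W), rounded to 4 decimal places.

-32.9583, -32.9167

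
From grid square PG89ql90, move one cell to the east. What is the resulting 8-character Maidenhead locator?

PG89rl00

Longitude extended square 9; +1 → 10, wraps to 0, carry into subsquare.
Longitude subsquare q = 16; +1 → 17 = r.
The latitude characters are unchanged.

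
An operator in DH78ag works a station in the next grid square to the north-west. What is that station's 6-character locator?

DH68xh

Longitude subsquare a = 0; −1 → -1, wraps to 23 = x, carry into square.
Longitude square 7; −1 → 6.
Latitude subsquare g = 6; +1 → 7 = h.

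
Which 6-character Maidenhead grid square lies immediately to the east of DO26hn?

Longitude subsquare h = 7; +1 → 8 = i.
The latitude characters are unchanged.

DO26in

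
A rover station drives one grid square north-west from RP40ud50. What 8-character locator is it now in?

RP40ud41

Longitude extended square 5; −1 → 4.
Latitude extended square 0; +1 → 1.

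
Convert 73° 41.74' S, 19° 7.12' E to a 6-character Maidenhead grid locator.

Offset from 180°W / 90°S: lon 199.1187°, lat 16.3043°.
Field: 199.1187/20 → 9 → J, 16.3043/10 → 1 → B; chars JB.
Square: 19.1187/2 → 9, 6.3043/1 → 6; chars 96.
Subsquare: 1.1187/0.0833333 → 13 → n, 0.3043/0.0416667 → 7 → h; chars nh.

JB96nh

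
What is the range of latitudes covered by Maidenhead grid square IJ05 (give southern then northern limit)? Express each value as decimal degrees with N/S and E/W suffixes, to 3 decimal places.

Field I=8, J=9: +8·20° lon, +9·10° lat → SW at lon -20°, lat 0°.
Square 0, 5: +0·2° lon, +5·1° lat → SW at lon -20°, lat 5°.
Cell spans 2° lon × 1° lat.
south 5.000° N, north 6.000° N.

5.000° N, 6.000° N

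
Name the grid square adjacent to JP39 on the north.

JQ30

Latitude square 9; +1 → 10, wraps to 0, carry into field.
Latitude field P = 15; +1 → 16 = Q.
The longitude characters are unchanged.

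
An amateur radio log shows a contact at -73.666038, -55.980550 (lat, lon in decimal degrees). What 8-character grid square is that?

GB26ai20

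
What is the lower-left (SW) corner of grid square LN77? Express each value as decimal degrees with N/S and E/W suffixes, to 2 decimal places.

47.00° N, 54.00° E

Field L=11, N=13: +11·20° lon, +13·10° lat → SW at lon 40°, lat 40°.
Square 7, 7: +7·2° lon, +7·1° lat → SW at lon 54°, lat 47°.
latitude 47.00° N, longitude 54.00° E.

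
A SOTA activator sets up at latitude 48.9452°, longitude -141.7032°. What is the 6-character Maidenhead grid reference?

BN98dw

Add 180° to longitude and 90° to latitude: 38.2968, 138.9452.
Field (20°×10°, letters A–R): lon ⌊38.2968/20⌋ = 1 → B; lat ⌊138.9452/10⌋ = 13 → N.
Square (2°×1°, digits 0–9): lon ⌊18.2968/2⌋ = 9; lat ⌊8.9452/1⌋ = 8.
Subsquare (5′×2.5′, letters a–x): lon ⌊0.2968/0.0833333⌋ = 3 → d; lat ⌊0.9452/0.0416667⌋ = 22 → w.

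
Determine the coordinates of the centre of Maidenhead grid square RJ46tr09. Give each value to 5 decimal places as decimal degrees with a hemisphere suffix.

6.74792° N, 169.58750° E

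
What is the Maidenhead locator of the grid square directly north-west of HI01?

GI92

Longitude square 0; −1 → -1, wraps to 9, carry into field.
Longitude field H = 7; −1 → 6 = G.
Latitude square 1; +1 → 2.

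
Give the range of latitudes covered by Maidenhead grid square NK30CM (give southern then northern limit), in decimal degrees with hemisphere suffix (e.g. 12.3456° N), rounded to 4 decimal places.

Field N=13, K=10: +13·20° lon, +10·10° lat → SW at lon 80°, lat 10°.
Square 3, 0: +3·2° lon, +0·1° lat → SW at lon 86°, lat 10°.
Subsquare c=2, m=12: +2·0.0833333° lon, +12·0.0416667° lat → SW at lon 86.1667°, lat 10.5°.
Cell spans 0.0833333° lon × 0.0416667° lat.
south 10.5000° N, north 10.5417° N.

10.5000° N, 10.5417° N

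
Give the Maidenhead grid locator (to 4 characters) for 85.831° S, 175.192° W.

AA24

Add 180° to longitude and 90° to latitude: 4.81, 4.17.
Field (20°×10°, letters A–R): lon ⌊4.81/20⌋ = 0 → A; lat ⌊4.17/10⌋ = 0 → A.
Square (2°×1°, digits 0–9): lon ⌊4.81/2⌋ = 2; lat ⌊4.17/1⌋ = 4.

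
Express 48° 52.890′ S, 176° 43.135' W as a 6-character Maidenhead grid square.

Add 180° to longitude and 90° to latitude: 3.2811, 41.1185.
Field (20°×10°, letters A–R): lon ⌊3.2811/20⌋ = 0 → A; lat ⌊41.1185/10⌋ = 4 → E.
Square (2°×1°, digits 0–9): lon ⌊3.2811/2⌋ = 1; lat ⌊1.1185/1⌋ = 1.
Subsquare (5′×2.5′, letters a–x): lon ⌊1.2811/0.0833333⌋ = 15 → p; lat ⌊0.1185/0.0416667⌋ = 2 → c.

AE11pc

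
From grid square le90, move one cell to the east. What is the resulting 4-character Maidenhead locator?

Longitude square 9; +1 → 10, wraps to 0, carry into field.
Longitude field L = 11; +1 → 12 = M.
The latitude characters are unchanged.

ME00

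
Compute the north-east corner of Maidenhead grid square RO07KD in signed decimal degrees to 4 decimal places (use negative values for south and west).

Field R=17, O=14: +17·20° lon, +14·10° lat → SW at lon 160°, lat 50°.
Square 0, 7: +0·2° lon, +7·1° lat → SW at lon 160°, lat 57°.
Subsquare k=10, d=3: +10·0.0833333° lon, +3·0.0416667° lat → SW at lon 160.833°, lat 57.125°.
Cell spans 0.0833333° lon × 0.0416667° lat. NE corner is SW corner plus one full cell.
latitude 57.1667, longitude 160.9167.

57.1667, 160.9167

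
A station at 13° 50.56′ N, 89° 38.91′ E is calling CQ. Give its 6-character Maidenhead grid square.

Shift to the Maidenhead origin (180°W, 90°S): lon 269.6485, lat 103.8427.
Field: lon ⌊269.6485/20⌋ = 13 → N; lat ⌊103.8427/10⌋ = 10 → K.
Square: lon ⌊9.6485/2⌋ = 4; lat ⌊3.8427/1⌋ = 3.
Subsquare: lon ⌊1.6485/0.0833333⌋ = 19 → t; lat ⌊0.8427/0.0416667⌋ = 20 → u.

NK43tu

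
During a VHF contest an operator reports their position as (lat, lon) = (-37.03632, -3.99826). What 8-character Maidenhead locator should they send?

Shift to the Maidenhead origin (180°W, 90°S): lon 176.00174, lat 52.96368.
Field: lon ⌊176.00174/20⌋ = 8 → I; lat ⌊52.96368/10⌋ = 5 → F.
Square: lon ⌊16.00174/2⌋ = 8; lat ⌊2.96368/1⌋ = 2.
Subsquare: lon ⌊0.00174/0.0833333⌋ = 0 → a; lat ⌊0.96368/0.0416667⌋ = 23 → x.
Extended square: lon ⌊0.00174/0.00833333⌋ = 0; lat ⌊0.00535/0.00416667⌋ = 1.

IF82ax01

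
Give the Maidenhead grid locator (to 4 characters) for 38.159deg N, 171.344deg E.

RM58

Offset from 180°W / 90°S: lon 351.34°, lat 128.16°.
Field (20°×10°, letters A–R): 351.34/20 → 17 → R, 128.16/10 → 12 → M; chars RM.
Square (2°×1°, digits 0–9): 11.34/2 → 5, 8.16/1 → 8; chars 58.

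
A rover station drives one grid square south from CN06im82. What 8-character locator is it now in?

CN06im81

Latitude extended square 2; −1 → 1.
The longitude characters are unchanged.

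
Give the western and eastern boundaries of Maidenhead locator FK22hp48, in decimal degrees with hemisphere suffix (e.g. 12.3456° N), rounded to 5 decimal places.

Field F=5, K=10: +5·20° lon, +10·10° lat → SW at lon -80°, lat 10°.
Square 2, 2: +2·2° lon, +2·1° lat → SW at lon -76°, lat 12°.
Subsquare h=7, p=15: +7·0.0833333° lon, +15·0.0416667° lat → SW at lon -75.4167°, lat 12.625°.
Extended square 4, 8: +4·0.00833333° lon, +8·0.00416667° lat → SW at lon -75.3833°, lat 12.6583°.
Cell spans 0.00833333° lon × 0.00416667° lat.
west 75.38333° W, east 75.37500° W.

75.38333° W, 75.37500° W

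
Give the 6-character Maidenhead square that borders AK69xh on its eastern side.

Longitude subsquare x = 23; +1 → 24, wraps to 0 = a, carry into square.
Longitude square 6; +1 → 7.
The latitude characters are unchanged.

AK79ah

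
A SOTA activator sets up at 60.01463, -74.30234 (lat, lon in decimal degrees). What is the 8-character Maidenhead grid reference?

FP20ua33

Shift to the Maidenhead origin (180°W, 90°S): lon 105.69766, lat 150.01463.
Field: lon ⌊105.69766/20⌋ = 5 → F; lat ⌊150.01463/10⌋ = 15 → P.
Square: lon ⌊5.69766/2⌋ = 2; lat ⌊0.01463/1⌋ = 0.
Subsquare: lon ⌊1.69766/0.0833333⌋ = 20 → u; lat ⌊0.01463/0.0416667⌋ = 0 → a.
Extended square: lon ⌊0.03099/0.00833333⌋ = 3; lat ⌊0.01463/0.00416667⌋ = 3.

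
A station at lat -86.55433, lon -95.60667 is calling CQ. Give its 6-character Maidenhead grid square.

Offset from 180°W / 90°S: lon 84.3933°, lat 3.4457°.
Field: 84.3933/20 → 4 → E, 3.4457/10 → 0 → A; chars EA.
Square: 4.3933/2 → 2, 3.4457/1 → 3; chars 23.
Subsquare: 0.3933/0.0833333 → 4 → e, 0.4457/0.0416667 → 10 → k; chars ek.

EA23ek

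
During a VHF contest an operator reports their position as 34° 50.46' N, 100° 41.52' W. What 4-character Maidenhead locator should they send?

DM94

Shift to the Maidenhead origin (180°W, 90°S): lon 79.31, lat 124.84.
Field: 79.31/20 → 3 → D, 124.84/10 → 12 → M; chars DM.
Square: 19.31/2 → 9, 4.84/1 → 4; chars 94.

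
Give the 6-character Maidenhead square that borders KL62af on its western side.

Longitude subsquare a = 0; −1 → -1, wraps to 23 = x, carry into square.
Longitude square 6; −1 → 5.
The latitude characters are unchanged.

KL52xf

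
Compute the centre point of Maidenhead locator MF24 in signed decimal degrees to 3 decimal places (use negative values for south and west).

-35.500, 65.000

Field M=12, F=5: +12·20° lon, +5·10° lat → SW at lon 60°, lat -40°.
Square 2, 4: +2·2° lon, +4·1° lat → SW at lon 64°, lat -36°.
Cell spans 2° lon × 1° lat. Centre is SW corner plus half of each.
latitude -35.500, longitude 65.000.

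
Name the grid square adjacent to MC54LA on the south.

Latitude subsquare a = 0; −1 → -1, wraps to 23 = x, carry into square.
Latitude square 4; −1 → 3.
The longitude characters are unchanged.

MC53lx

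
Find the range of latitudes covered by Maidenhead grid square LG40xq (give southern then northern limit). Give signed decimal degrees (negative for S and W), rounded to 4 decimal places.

Field L=11, G=6: +11·20° lon, +6·10° lat → SW at lon 40°, lat -30°.
Square 4, 0: +4·2° lon, +0·1° lat → SW at lon 48°, lat -30°.
Subsquare x=23, q=16: +23·0.0833333° lon, +16·0.0416667° lat → SW at lon 49.9167°, lat -29.3333°.
Cell spans 0.0833333° lon × 0.0416667° lat.
south -29.3333, north -29.2917.

-29.3333, -29.2917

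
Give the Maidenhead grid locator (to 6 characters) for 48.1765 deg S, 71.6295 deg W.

FE41et

Offset from 180°W / 90°S: lon 108.3705°, lat 41.8235°.
Field: 108.3705/20 → 5 → F, 41.8235/10 → 4 → E; chars FE.
Square: 8.3705/2 → 4, 1.8235/1 → 1; chars 41.
Subsquare: 0.3705/0.0833333 → 4 → e, 0.8235/0.0416667 → 19 → t; chars et.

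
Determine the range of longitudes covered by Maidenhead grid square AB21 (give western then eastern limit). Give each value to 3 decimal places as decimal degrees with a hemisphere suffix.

Field A=0, B=1: +0·20° lon, +1·10° lat → SW at lon -180°, lat -80°.
Square 2, 1: +2·2° lon, +1·1° lat → SW at lon -176°, lat -79°.
Cell spans 2° lon × 1° lat.
west 176.000° W, east 174.000° W.

176.000° W, 174.000° W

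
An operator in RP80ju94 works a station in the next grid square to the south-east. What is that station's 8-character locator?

Longitude extended square 9; +1 → 10, wraps to 0, carry into subsquare.
Longitude subsquare j = 9; +1 → 10 = k.
Latitude extended square 4; −1 → 3.

RP80ku03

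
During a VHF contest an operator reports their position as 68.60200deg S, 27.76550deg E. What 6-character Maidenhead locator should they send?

KC31vj

Offset from 180°W / 90°S: lon 207.7655°, lat 21.3980°.
Field (20°×10°, letters A–R): lon ⌊207.7655/20⌋ = 10 → K; lat ⌊21.3980/10⌋ = 2 → C.
Square (2°×1°, digits 0–9): lon ⌊7.7655/2⌋ = 3; lat ⌊1.3980/1⌋ = 1.
Subsquare (5′×2.5′, letters a–x): lon ⌊1.7655/0.0833333⌋ = 21 → v; lat ⌊0.3980/0.0416667⌋ = 9 → j.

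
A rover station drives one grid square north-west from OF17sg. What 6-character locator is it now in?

Longitude subsquare s = 18; −1 → 17 = r.
Latitude subsquare g = 6; +1 → 7 = h.

OF17rh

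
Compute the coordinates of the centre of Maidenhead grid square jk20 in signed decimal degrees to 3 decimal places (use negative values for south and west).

10.500, 5.000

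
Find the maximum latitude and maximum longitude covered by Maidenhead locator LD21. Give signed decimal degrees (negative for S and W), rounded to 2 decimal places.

Field L=11, D=3: +11·20° lon, +3·10° lat → SW at lon 40°, lat -60°.
Square 2, 1: +2·2° lon, +1·1° lat → SW at lon 44°, lat -59°.
Cell spans 2° lon × 1° lat. NE corner is SW corner plus one full cell.
latitude -58.00, longitude 46.00.

-58.00, 46.00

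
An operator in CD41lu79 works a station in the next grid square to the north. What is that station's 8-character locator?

CD41lv70

Latitude extended square 9; +1 → 10, wraps to 0, carry into subsquare.
Latitude subsquare u = 20; +1 → 21 = v.
The longitude characters are unchanged.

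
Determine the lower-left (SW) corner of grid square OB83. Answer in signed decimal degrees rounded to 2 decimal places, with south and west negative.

Field O=14, B=1: +14·20° lon, +1·10° lat → SW at lon 100°, lat -80°.
Square 8, 3: +8·2° lon, +3·1° lat → SW at lon 116°, lat -77°.
latitude -77.00, longitude 116.00.

-77.00, 116.00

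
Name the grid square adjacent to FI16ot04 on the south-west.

FI16nt93

Longitude extended square 0; −1 → -1, wraps to 9, carry into subsquare.
Longitude subsquare o = 14; −1 → 13 = n.
Latitude extended square 4; −1 → 3.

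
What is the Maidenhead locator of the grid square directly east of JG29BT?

JG29ct

Longitude subsquare b = 1; +1 → 2 = c.
The latitude characters are unchanged.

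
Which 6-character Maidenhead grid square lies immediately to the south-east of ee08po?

EE08qn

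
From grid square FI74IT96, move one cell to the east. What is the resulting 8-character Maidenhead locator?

FI74jt06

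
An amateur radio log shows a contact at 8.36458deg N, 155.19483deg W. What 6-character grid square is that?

Shift to the Maidenhead origin (180°W, 90°S): lon 24.8052, lat 98.3646.
Field: 24.8052/20 → 1 → B, 98.3646/10 → 9 → J; chars BJ.
Square: 4.8052/2 → 2, 8.3646/1 → 8; chars 28.
Subsquare: 0.8052/0.0833333 → 9 → j, 0.3646/0.0416667 → 8 → i; chars ji.

BJ28ji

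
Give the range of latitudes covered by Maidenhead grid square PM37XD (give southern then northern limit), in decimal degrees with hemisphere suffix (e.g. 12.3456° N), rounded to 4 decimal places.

Field P=15, M=12: +15·20° lon, +12·10° lat → SW at lon 120°, lat 30°.
Square 3, 7: +3·2° lon, +7·1° lat → SW at lon 126°, lat 37°.
Subsquare x=23, d=3: +23·0.0833333° lon, +3·0.0416667° lat → SW at lon 127.917°, lat 37.125°.
Cell spans 0.0833333° lon × 0.0416667° lat.
south 37.1250° N, north 37.1667° N.

37.1250° N, 37.1667° N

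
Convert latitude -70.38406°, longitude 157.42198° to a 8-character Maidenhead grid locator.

QB89ro07

Offset from 180°W / 90°S: lon 337.42198°, lat 19.61594°.
Field: 337.42198/20 → 16 → Q, 19.61594/10 → 1 → B; chars QB.
Square: 17.42198/2 → 8, 9.61594/1 → 9; chars 89.
Subsquare: 1.42198/0.0833333 → 17 → r, 0.61594/0.0416667 → 14 → o; chars ro.
Extended square: 0.00531/0.00833333 → 0, 0.03261/0.00416667 → 7; chars 07.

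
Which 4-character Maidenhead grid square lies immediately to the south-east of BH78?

BH87

Longitude square 7; +1 → 8.
Latitude square 8; −1 → 7.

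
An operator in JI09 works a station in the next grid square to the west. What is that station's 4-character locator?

Longitude square 0; −1 → -1, wraps to 9, carry into field.
Longitude field J = 9; −1 → 8 = I.
The latitude characters are unchanged.

II99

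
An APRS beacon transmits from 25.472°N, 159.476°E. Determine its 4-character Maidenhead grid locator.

QL95

Shift to the Maidenhead origin (180°W, 90°S): lon 339.48, lat 115.47.
Field (20°×10°, letters A–R): 339.48/20 → 16 → Q, 115.47/10 → 11 → L; chars QL.
Square (2°×1°, digits 0–9): 19.48/2 → 9, 5.47/1 → 5; chars 95.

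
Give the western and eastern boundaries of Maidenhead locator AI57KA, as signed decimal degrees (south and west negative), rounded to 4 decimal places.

-169.1667, -169.0833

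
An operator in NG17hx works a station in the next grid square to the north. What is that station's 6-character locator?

Latitude subsquare x = 23; +1 → 24, wraps to 0 = a, carry into square.
Latitude square 7; +1 → 8.
The longitude characters are unchanged.

NG18ha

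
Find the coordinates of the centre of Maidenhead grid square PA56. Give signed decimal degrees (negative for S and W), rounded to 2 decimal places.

-83.50, 131.00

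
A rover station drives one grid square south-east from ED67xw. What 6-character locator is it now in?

Longitude subsquare x = 23; +1 → 24, wraps to 0 = a, carry into square.
Longitude square 6; +1 → 7.
Latitude subsquare w = 22; −1 → 21 = v.

ED77av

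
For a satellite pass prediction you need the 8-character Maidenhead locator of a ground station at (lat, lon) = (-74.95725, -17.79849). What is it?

IB15cb40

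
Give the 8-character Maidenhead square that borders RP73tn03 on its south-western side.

RP73sn92

Longitude extended square 0; −1 → -1, wraps to 9, carry into subsquare.
Longitude subsquare t = 19; −1 → 18 = s.
Latitude extended square 3; −1 → 2.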